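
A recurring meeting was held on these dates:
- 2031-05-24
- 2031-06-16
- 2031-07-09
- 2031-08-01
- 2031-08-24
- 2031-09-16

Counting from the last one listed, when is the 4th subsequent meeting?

2031-12-17

Gaps between consecutive events: 23, 23, 23, 23, 23 days — a constant 23-day interval.
2031-09-16 + 23 days = 2031-10-09.
2031-10-09 + 23 days = 2031-11-01.
2031-11-01 + 23 days = 2031-11-24.
2031-11-24 + 23 days = 2031-12-17.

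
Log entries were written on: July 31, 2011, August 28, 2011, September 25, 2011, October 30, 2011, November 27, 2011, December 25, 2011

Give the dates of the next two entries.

Every date is a Sunday; gaps 28, 28, 35, 28, 28 days.
Each is the last Sunday of its month (at least one falls on the 29th or later, ruling out '4th Sunday').
January 2012 ends with Sunday January 29, 2012.
February 2012 ends with Sunday February 26, 2012.

January 29, 2012; February 26, 2012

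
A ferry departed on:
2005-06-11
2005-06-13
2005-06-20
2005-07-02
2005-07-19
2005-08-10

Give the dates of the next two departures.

Gaps: 2, 7, 12, 17, 22 days — each gap is 5 larger than the previous one.
Next gap: 27 days. 2005-08-10 + 27 days = 2005-09-06.
Next gap: 32 days. 2005-09-06 + 32 days = 2005-10-08.

2005-09-06, 2005-10-08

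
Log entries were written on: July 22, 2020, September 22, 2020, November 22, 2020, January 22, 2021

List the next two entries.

Gaps: 62, 61, 61 days — not constant. Every event is on the 22nd of the month.
Pattern: the 22nd of every 2 months.
Next: March 2021 → March 22, 2021.
Next: May 2021 → May 22, 2021.

March 22, 2021; May 22, 2021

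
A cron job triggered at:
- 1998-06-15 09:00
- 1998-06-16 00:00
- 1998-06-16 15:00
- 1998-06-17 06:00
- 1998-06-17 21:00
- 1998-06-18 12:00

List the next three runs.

1998-06-19 03:00, 1998-06-19 18:00, 1998-06-20 09:00

Spacing: 15, 15, 15, 15, 15 h — constant 15 h.
1998-06-18 12:00 + 15 h = 1998-06-19 03:00.
1998-06-19 03:00 + 15 h = 1998-06-19 18:00.
1998-06-19 18:00 + 15 h = 1998-06-20 09:00.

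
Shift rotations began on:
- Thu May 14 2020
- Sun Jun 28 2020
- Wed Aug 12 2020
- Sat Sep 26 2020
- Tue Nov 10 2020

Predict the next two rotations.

Fri Dec 25 2020, Mon Feb 8 2021

Every event comes 45 days after the last (45, 45, 45, 45).
Tue Nov 10 2020 + 45 days = Fri Dec 25 2020.
Fri Dec 25 2020 + 45 days = Mon Feb 8 2021.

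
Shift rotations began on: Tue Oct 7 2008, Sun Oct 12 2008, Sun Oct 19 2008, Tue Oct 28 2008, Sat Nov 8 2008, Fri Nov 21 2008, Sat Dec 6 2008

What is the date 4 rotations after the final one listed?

Gaps: 5, 7, 9, 11, 13, 15 days — each gap is 2 larger than the previous one.
Next gap: 17 days. Sat Dec 6 2008 + 17 days = Tue Dec 23 2008.
Next gap: 19 days. Tue Dec 23 2008 + 19 days = Sun Jan 11 2009.
Next gap: 21 days. Sun Jan 11 2009 + 21 days = Sun Feb 1 2009.
Next gap: 23 days. Sun Feb 1 2009 + 23 days = Tue Feb 24 2009.

Tue Feb 24 2009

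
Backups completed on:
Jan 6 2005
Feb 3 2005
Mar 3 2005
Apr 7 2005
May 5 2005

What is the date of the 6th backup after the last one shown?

Nov 3 2005

Gaps: 28, 28, 35, 28 days — a mix of 28 and 35. Every date is a Thursday.
Each is the 1st Thursday of its month.
1st Thursday of June 2005: Jun 2 2005.
July 2005 — 1st Thursday is Jul 7 2005.
August 2005 — 1st Thursday is Aug 4 2005.
September 2005 — 1st Thursday is Sep 1 2005.
1st Thursday of October 2005: Oct 6 2005.
November 2005 — 1st Thursday is Nov 3 2005.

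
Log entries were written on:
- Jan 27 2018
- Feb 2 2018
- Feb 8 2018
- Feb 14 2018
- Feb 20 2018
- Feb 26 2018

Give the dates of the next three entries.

Mar 4 2018, Mar 10 2018, Mar 16 2018

Every event comes 6 days after the last (6, 6, 6, 6, 6).
Feb 26 2018 + 6 days = Mar 4 2018.
Mar 4 2018 + 6 days = Mar 10 2018.
Mar 10 2018 + 6 days = Mar 16 2018.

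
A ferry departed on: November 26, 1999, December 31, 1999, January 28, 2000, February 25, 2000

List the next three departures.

All Fridays; the gaps (35, 28, 28) vary with month length.
This is the last Friday of each month.
Last Friday of March 2000: March 31, 2000.
April 2000 ends with Friday April 28, 2000.
Last Friday of May 2000: May 26, 2000.

March 31, 2000; April 28, 2000; May 26, 2000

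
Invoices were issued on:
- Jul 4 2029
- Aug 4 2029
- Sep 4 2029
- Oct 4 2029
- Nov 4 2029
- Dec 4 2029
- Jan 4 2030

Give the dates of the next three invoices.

Feb 4 2030, Mar 4 2030, Apr 4 2030

The day-of-month is always 4 (31, 31, 30, 31, 30, 31 days between events).
So this recurs on the 4th of each month.
Next: February 2030 → Feb 4 2030.
March 2030: Mar 4 2030.
Next: April 2030 → Apr 4 2030.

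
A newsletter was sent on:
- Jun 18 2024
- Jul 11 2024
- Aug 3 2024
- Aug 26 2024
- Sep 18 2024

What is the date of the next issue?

Oct 11 2024

The spacing is 23, 23, 23, 23 days — always 23 days.
Sep 18 2024 + 23 days = Oct 11 2024.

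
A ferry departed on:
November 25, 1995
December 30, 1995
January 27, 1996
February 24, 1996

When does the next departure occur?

March 30, 1996

All Saturdays; the gaps (35, 28, 28) vary with month length.
This is the last Saturday of each month.
Last Saturday of March 1996: March 30, 1996.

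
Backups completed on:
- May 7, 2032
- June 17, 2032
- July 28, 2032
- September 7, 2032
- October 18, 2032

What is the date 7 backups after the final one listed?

Every event comes 41 days after the last (41, 41, 41, 41).
October 18, 2032 + 41 days = November 28, 2032.
November 28, 2032 + 41 days = January 8, 2033.
January 8, 2033 + 41 days = February 18, 2033.
February 18, 2033 + 41 days = March 31, 2033.
March 31, 2033 + 41 days = May 11, 2033.
May 11, 2033 + 41 days = June 21, 2033.
June 21, 2033 + 41 days = August 1, 2033.

August 1, 2033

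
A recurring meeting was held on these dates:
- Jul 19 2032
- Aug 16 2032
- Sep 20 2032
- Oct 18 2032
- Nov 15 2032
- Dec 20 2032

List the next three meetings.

These are Mondays at 28- or 35-day spacing (28, 35, 28, 28, 35).
The pattern: 3rd Monday of the month.
January 2033 — 3rd Monday is Jan 17 2033.
3rd Monday of February 2033: Feb 21 2033.
March 2033 — 3rd Monday is Mar 21 2033.

Jan 17 2033, Feb 21 2033, Mar 21 2033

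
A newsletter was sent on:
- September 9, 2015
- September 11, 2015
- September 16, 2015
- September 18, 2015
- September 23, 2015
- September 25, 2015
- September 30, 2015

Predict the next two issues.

October 2, 2015; October 7, 2015

Gaps: 2, 5, 2, 5, 2, 5 days — not constant, but cyclic with period 2.
The events fall on every Wednesday and Friday.
The following Friday is October 2, 2015.
Next Wednesday: October 7, 2015.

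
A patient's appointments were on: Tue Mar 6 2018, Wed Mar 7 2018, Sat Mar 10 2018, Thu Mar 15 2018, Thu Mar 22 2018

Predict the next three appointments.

Gaps: 1, 3, 5, 7 days — each gap is 2 larger than the previous one.
Next gap: 9 days. Thu Mar 22 2018 + 9 days = Sat Mar 31 2018.
Next gap: 11 days. Sat Mar 31 2018 + 11 days = Wed Apr 11 2018.
Next gap: 13 days. Wed Apr 11 2018 + 13 days = Tue Apr 24 2018.

Sat Mar 31 2018, Wed Apr 11 2018, Tue Apr 24 2018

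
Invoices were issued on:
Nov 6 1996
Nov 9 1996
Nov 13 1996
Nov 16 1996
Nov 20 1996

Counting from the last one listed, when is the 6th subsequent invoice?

The gap pattern 3, 4, 3, 4 repeats every 2 events.
These are the Wednesdays and Saturdays of each week.
Next Saturday: Nov 23 1996.
The following Wednesday is Nov 27 1996.
The following Saturday is Nov 30 1996.
Next Wednesday: Dec 4 1996.
The following Saturday is Dec 7 1996.
The following Wednesday is Dec 11 1996.

Dec 11 1996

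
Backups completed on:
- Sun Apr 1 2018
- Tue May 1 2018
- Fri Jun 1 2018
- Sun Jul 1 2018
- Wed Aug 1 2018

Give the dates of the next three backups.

The day-of-month is always 1 (30, 31, 30, 31 days between events).
So this recurs on the 1st of each month.
Next: September 2018 → Sat Sep 1 2018.
October 2018: Mon Oct 1 2018.
November 2018: Thu Nov 1 2018.

Sat Sep 1 2018, Mon Oct 1 2018, Thu Nov 1 2018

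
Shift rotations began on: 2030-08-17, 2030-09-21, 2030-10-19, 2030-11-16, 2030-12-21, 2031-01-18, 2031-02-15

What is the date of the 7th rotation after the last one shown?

2031-09-20

All dates are Saturdays, 35, 28, 28, 35, 28, 28 days apart.
Specifically, the 3rd Saturday of each month.
3rd Saturday of March 2031: 2031-03-15.
April 2031 — 3rd Saturday is 2031-04-19.
3rd Saturday of May 2031: 2031-05-17.
June 2031 — 3rd Saturday is 2031-06-21.
July 2031 — 3rd Saturday is 2031-07-19.
3rd Saturday of August 2031: 2031-08-16.
September 2031 — 3rd Saturday is 2031-09-20.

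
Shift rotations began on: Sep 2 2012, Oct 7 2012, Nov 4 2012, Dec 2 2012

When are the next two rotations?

All dates are Sundays, 35, 28, 28 days apart.
Specifically, the 1st Sunday of each month.
January 2013 — 1st Sunday is Jan 6 2013.
February 2013 — 1st Sunday is Feb 3 2013.

Jan 6 2013, Feb 3 2013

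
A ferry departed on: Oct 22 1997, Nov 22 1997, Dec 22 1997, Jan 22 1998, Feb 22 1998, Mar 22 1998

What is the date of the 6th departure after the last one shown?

The day-of-month is always 22 (31, 30, 31, 31, 28 days between events).
So this recurs on the 22nd of each month.
Next: April 1998 → Apr 22 1998.
May 1998: May 22 1998.
June 1998: Jun 22 1998.
Next: July 1998 → Jul 22 1998.
Next: August 1998 → Aug 22 1998.
Next: September 1998 → Sep 22 1998.

Sep 22 1998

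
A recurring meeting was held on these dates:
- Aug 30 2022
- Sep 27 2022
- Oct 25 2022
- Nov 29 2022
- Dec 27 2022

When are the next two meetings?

Jan 31 2023, Feb 28 2023

These are Tuesdays with 28, 28, 35, 28-day gaps.
Each is the final Tuesday of its month — Aug 30 2022 is past the 28th, so '4th Tuesday' doesn't fit.
January 2023 ends with Tuesday Jan 31 2023.
Last Tuesday of February 2023: Feb 28 2023.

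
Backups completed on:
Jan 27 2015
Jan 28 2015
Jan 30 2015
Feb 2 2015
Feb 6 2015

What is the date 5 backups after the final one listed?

Mar 13 2015

The spacing grows by 1 each time: 1, 2, 3, 4 days.
Next gap: 5 days. Feb 6 2015 + 5 days = Feb 11 2015.
Next gap: 6 days. Feb 11 2015 + 6 days = Feb 17 2015.
Next gap: 7 days. Feb 17 2015 + 7 days = Feb 24 2015.
Next gap: 8 days. Feb 24 2015 + 8 days = Mar 4 2015.
Next gap: 9 days. Mar 4 2015 + 9 days = Mar 13 2015.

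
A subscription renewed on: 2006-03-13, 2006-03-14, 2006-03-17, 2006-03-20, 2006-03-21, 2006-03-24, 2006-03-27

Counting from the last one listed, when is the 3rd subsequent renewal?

Every event lands on a Monday or Tuesday or Friday (gaps cycle 1, 3, 3, 1, 3, 3).
So the schedule is: every Monday, Tuesday and Friday.
Next Tuesday: 2006-03-28.
Next Friday: 2006-03-31.
The following Monday is 2006-04-03.

2006-04-03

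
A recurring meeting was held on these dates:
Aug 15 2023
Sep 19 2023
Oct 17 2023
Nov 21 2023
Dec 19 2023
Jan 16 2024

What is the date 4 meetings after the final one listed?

May 21 2024

All dates are Tuesdays, 35, 28, 35, 28, 28 days apart.
Specifically, the 3rd Tuesday of each month.
3rd Tuesday of February 2024: Feb 20 2024.
March 2024 — 3rd Tuesday is Mar 19 2024.
3rd Tuesday of April 2024: Apr 16 2024.
May 2024 — 3rd Tuesday is May 21 2024.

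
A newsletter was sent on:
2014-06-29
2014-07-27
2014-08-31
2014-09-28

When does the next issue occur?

2014-10-26

These are Sundays with 28, 35, 28-day gaps.
Each is the final Sunday of its month — 2014-06-29 is past the 28th, so '4th Sunday' doesn't fit.
Last Sunday of October 2014: 2014-10-26.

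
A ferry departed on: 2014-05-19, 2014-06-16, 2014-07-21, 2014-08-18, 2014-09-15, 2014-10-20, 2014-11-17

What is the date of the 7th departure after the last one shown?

2015-06-15

Gaps: 28, 35, 28, 28, 35, 28 days — a mix of 28 and 35. Every date is a Monday.
Each is the 3rd Monday of its month.
December 2014 — 3rd Monday is 2014-12-15.
3rd Monday of January 2015: 2015-01-19.
3rd Monday of February 2015: 2015-02-16.
3rd Monday of March 2015: 2015-03-16.
3rd Monday of April 2015: 2015-04-20.
3rd Monday of May 2015: 2015-05-18.
3rd Monday of June 2015: 2015-06-15.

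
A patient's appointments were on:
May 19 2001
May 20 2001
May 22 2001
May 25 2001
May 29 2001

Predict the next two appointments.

Gaps: 1, 2, 3, 4 days — each gap is 1 larger than the previous one.
Next gap: 5 days. May 29 2001 + 5 days = Jun 3 2001.
Next gap: 6 days. Jun 3 2001 + 6 days = Jun 9 2001.

Jun 3 2001, Jun 9 2001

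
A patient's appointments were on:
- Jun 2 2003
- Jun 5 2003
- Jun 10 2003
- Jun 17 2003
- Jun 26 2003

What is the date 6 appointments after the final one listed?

Sep 30 2003

Gaps: 3, 5, 7, 9 days — each gap is 2 larger than the previous one.
Next gap: 11 days. Jun 26 2003 + 11 days = Jul 7 2003.
Next gap: 13 days. Jul 7 2003 + 13 days = Jul 20 2003.
Next gap: 15 days. Jul 20 2003 + 15 days = Aug 4 2003.
Next gap: 17 days. Aug 4 2003 + 17 days = Aug 21 2003.
Next gap: 19 days. Aug 21 2003 + 19 days = Sep 9 2003.
Next gap: 21 days. Sep 9 2003 + 21 days = Sep 30 2003.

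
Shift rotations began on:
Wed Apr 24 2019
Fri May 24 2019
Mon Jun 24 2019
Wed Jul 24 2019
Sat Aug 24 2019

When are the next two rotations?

Each date is the 24th; the gaps (30, 31, 30, 31) track the month lengths.
The rule is the 24th of each month.
Next: September 2019 → Tue Sep 24 2019.
Next: October 2019 → Thu Oct 24 2019.

Tue Sep 24 2019, Thu Oct 24 2019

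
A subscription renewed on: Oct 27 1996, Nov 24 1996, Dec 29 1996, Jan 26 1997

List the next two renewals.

Feb 23 1997, Mar 30 1997

These are Sundays with 28, 35, 28-day gaps.
Each is the final Sunday of its month — Dec 29 1996 is past the 28th, so '4th Sunday' doesn't fit.
Last Sunday of February 1997: Feb 23 1997.
Last Sunday of March 1997: Mar 30 1997.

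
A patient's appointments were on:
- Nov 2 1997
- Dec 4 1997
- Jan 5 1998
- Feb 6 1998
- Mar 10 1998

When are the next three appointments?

The spacing is 32, 32, 32, 32 days — always 32 days.
Mar 10 1998 + 32 days = Apr 11 1998.
Apr 11 1998 + 32 days = May 13 1998.
May 13 1998 + 32 days = Jun 14 1998.

Apr 11 1998, May 13 1998, Jun 14 1998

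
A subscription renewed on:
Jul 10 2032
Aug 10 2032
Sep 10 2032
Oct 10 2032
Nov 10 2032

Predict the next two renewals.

The day-of-month is always 10 (31, 31, 30, 31 days between events).
So this recurs on the 10th of each month.
Next: December 2032 → Dec 10 2032.
Next: January 2033 → Jan 10 2033.

Dec 10 2032, Jan 10 2033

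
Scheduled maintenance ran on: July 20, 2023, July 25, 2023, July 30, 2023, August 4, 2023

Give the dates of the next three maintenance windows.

Every event comes 5 days after the last (5, 5, 5).
August 4, 2023 + 5 days = August 9, 2023.
August 9, 2023 + 5 days = August 14, 2023.
August 14, 2023 + 5 days = August 19, 2023.

August 9, 2023; August 14, 2023; August 19, 2023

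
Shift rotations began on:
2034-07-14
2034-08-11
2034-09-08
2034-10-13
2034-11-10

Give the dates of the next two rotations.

Gaps: 28, 28, 35, 28 days — a mix of 28 and 35. Every date is a Friday.
Each is the 2nd Friday of its month.
December 2034 — 2nd Friday is 2034-12-08.
2nd Friday of January 2035: 2035-01-12.

2034-12-08, 2035-01-12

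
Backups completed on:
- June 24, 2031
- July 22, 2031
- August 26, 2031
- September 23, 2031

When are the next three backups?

October 28, 2031; November 25, 2031; December 23, 2031

Gaps: 28, 35, 28 days — a mix of 28 and 35. Every date is a Tuesday.
Each is the 4th Tuesday of its month.
4th Tuesday of October 2031: October 28, 2031.
November 2031 — 4th Tuesday is November 25, 2031.
4th Tuesday of December 2031: December 23, 2031.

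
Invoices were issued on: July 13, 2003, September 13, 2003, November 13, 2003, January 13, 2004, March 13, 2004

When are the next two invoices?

Each date is the 13th; the gaps (62, 61, 61, 60) track the month lengths.
The rule is the 13th of every 2 months.
May 2004: May 13, 2004.
Next: July 2004 → July 13, 2004.

May 13, 2004; July 13, 2004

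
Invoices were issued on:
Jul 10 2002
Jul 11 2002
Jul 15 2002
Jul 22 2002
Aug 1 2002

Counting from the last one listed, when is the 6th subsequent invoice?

Dec 2 2002

Intervals are 1, 4, 7, 10 days — an arithmetic progression with common difference 3.
Next gap: 13 days. Aug 1 2002 + 13 days = Aug 14 2002.
Next gap: 16 days. Aug 14 2002 + 16 days = Aug 30 2002.
Next gap: 19 days. Aug 30 2002 + 19 days = Sep 18 2002.
Next gap: 22 days. Sep 18 2002 + 22 days = Oct 10 2002.
Next gap: 25 days. Oct 10 2002 + 25 days = Nov 4 2002.
Next gap: 28 days. Nov 4 2002 + 28 days = Dec 2 2002.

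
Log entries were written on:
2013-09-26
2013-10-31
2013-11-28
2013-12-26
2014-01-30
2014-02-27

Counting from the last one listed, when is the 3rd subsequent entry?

2014-05-29

Every date is a Thursday; gaps 35, 28, 28, 35, 28 days.
Each is the last Thursday of its month (at least one falls on the 29th or later, ruling out '4th Thursday').
Last Thursday of March 2014: 2014-03-27.
Last Thursday of April 2014: 2014-04-24.
May 2014 ends with Thursday 2014-05-29.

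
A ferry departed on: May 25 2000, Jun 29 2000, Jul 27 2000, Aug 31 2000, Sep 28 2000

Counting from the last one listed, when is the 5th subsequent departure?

Feb 22 2001

These are Thursdays with 35, 28, 35, 28-day gaps.
Each is the final Thursday of its month — Jun 29 2000 is past the 28th, so '4th Thursday' doesn't fit.
October 2000 ends with Thursday Oct 26 2000.
Last Thursday of November 2000: Nov 30 2000.
December 2000 ends with Thursday Dec 28 2000.
Last Thursday of January 2001: Jan 25 2001.
Last Thursday of February 2001: Feb 22 2001.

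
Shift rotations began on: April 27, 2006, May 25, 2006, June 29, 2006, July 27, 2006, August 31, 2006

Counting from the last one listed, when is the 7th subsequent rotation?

March 29, 2007

These are Thursdays with 28, 35, 28, 35-day gaps.
Each is the final Thursday of its month — June 29, 2006 is past the 28th, so '4th Thursday' doesn't fit.
September 2006 ends with Thursday September 28, 2006.
Last Thursday of October 2006: October 26, 2006.
November 2006 ends with Thursday November 30, 2006.
Last Thursday of December 2006: December 28, 2006.
Last Thursday of January 2007: January 25, 2007.
Last Thursday of February 2007: February 22, 2007.
March 2007 ends with Thursday March 29, 2007.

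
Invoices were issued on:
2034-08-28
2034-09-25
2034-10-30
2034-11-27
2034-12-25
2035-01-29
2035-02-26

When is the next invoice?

2035-03-26

These are Mondays with 28, 35, 28, 28, 35, 28-day gaps.
Each is the final Monday of its month — 2034-10-30 is past the 28th, so '4th Monday' doesn't fit.
Last Monday of March 2035: 2035-03-26.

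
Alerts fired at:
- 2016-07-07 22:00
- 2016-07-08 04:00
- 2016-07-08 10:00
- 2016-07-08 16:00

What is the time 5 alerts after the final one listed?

Spacing: 6, 6, 6 h — constant 6 h.
2016-07-08 16:00 + 6 h = 2016-07-08 22:00.
2016-07-08 22:00 + 6 h = 2016-07-09 04:00.
2016-07-09 04:00 + 6 h = 2016-07-09 10:00.
2016-07-09 10:00 + 6 h = 2016-07-09 16:00.
2016-07-09 16:00 + 6 h = 2016-07-09 22:00.

2016-07-09 22:00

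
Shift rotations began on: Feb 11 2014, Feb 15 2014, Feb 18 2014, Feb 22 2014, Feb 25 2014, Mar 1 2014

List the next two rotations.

The gap pattern 4, 3, 4, 3, 4 repeats every 2 events.
These are the Tuesdays and Saturdays of each week.
The following Tuesday is Mar 4 2014.
The following Saturday is Mar 8 2014.

Mar 4 2014, Mar 8 2014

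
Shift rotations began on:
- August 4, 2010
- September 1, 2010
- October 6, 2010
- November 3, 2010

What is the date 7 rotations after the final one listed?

June 1, 2011

All dates are Wednesdays, 28, 35, 28 days apart.
Specifically, the 1st Wednesday of each month.
1st Wednesday of December 2010: December 1, 2010.
January 2011 — 1st Wednesday is January 5, 2011.
February 2011 — 1st Wednesday is February 2, 2011.
March 2011 — 1st Wednesday is March 2, 2011.
April 2011 — 1st Wednesday is April 6, 2011.
1st Wednesday of May 2011: May 4, 2011.
June 2011 — 1st Wednesday is June 1, 2011.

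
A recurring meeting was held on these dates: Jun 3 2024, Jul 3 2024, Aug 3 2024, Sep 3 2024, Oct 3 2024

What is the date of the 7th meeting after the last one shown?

May 3 2025

The day-of-month is always 3 (30, 31, 31, 30 days between events).
So this recurs on the 3rd of each month.
Next: November 2024 → Nov 3 2024.
December 2024: Dec 3 2024.
Next: January 2025 → Jan 3 2025.
February 2025: Feb 3 2025.
March 2025: Mar 3 2025.
Next: April 2025 → Apr 3 2025.
May 2025: May 3 2025.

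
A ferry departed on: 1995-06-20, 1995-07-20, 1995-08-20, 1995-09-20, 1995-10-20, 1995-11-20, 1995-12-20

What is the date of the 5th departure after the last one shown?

Each date is the 20th; the gaps (30, 31, 31, 30, 31, 30) track the month lengths.
The rule is the 20th of each month.
Next: January 1996 → 1996-01-20.
February 1996: 1996-02-20.
March 1996: 1996-03-20.
April 1996: 1996-04-20.
Next: May 1996 → 1996-05-20.

1996-05-20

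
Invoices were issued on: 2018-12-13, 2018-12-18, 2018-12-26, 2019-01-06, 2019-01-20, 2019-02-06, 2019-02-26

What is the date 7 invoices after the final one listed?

2019-10-08

The spacing grows by 3 each time: 5, 8, 11, 14, 17, 20 days.
Next gap: 23 days. 2019-02-26 + 23 days = 2019-03-21.
Next gap: 26 days. 2019-03-21 + 26 days = 2019-04-16.
Next gap: 29 days. 2019-04-16 + 29 days = 2019-05-15.
Next gap: 32 days. 2019-05-15 + 32 days = 2019-06-16.
Next gap: 35 days. 2019-06-16 + 35 days = 2019-07-21.
Next gap: 38 days. 2019-07-21 + 38 days = 2019-08-28.
Next gap: 41 days. 2019-08-28 + 41 days = 2019-10-08.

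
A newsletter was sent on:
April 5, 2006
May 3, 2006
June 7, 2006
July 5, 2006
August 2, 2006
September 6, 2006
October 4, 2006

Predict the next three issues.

November 1, 2006; December 6, 2006; January 3, 2007

Gaps: 28, 35, 28, 28, 35, 28 days — a mix of 28 and 35. Every date is a Wednesday.
Each is the 1st Wednesday of its month.
1st Wednesday of November 2006: November 1, 2006.
December 2006 — 1st Wednesday is December 6, 2006.
January 2007 — 1st Wednesday is January 3, 2007.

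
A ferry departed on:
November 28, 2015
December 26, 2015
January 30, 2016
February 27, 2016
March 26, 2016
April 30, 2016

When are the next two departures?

Every date is a Saturday; gaps 28, 35, 28, 28, 35 days.
Each is the last Saturday of its month (at least one falls on the 29th or later, ruling out '4th Saturday').
May 2016 ends with Saturday May 28, 2016.
June 2016 ends with Saturday June 25, 2016.

May 28, 2016; June 25, 2016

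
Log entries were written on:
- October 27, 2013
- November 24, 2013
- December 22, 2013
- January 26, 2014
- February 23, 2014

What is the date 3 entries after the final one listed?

May 25, 2014

Gaps: 28, 28, 35, 28 days — a mix of 28 and 35. Every date is a Sunday.
Each is the 4th Sunday of its month.
4th Sunday of March 2014: March 23, 2014.
4th Sunday of April 2014: April 27, 2014.
May 2014 — 4th Sunday is May 25, 2014.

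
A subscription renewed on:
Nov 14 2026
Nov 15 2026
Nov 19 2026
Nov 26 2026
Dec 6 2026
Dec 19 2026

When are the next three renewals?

Jan 4 2027, Jan 23 2027, Feb 14 2027

Gaps: 1, 4, 7, 10, 13 days — each gap is 3 larger than the previous one.
Next gap: 16 days. Dec 19 2026 + 16 days = Jan 4 2027.
Next gap: 19 days. Jan 4 2027 + 19 days = Jan 23 2027.
Next gap: 22 days. Jan 23 2027 + 22 days = Feb 14 2027.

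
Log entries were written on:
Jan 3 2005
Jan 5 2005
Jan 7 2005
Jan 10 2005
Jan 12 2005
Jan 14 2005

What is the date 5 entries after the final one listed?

Every event lands on a Monday or Wednesday or Friday (gaps cycle 2, 2, 3, 2, 2).
So the schedule is: every Monday, Wednesday and Friday.
The following Monday is Jan 17 2005.
Next Wednesday: Jan 19 2005.
Next Friday: Jan 21 2005.
The following Monday is Jan 24 2005.
Next Wednesday: Jan 26 2005.

Jan 26 2005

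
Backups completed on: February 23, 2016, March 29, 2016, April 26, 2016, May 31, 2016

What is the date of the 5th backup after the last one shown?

October 25, 2016

Every date is a Tuesday; gaps 35, 28, 35 days.
Each is the last Tuesday of its month (at least one falls on the 29th or later, ruling out '4th Tuesday').
Last Tuesday of June 2016: June 28, 2016.
July 2016 ends with Tuesday July 26, 2016.
Last Tuesday of August 2016: August 30, 2016.
Last Tuesday of September 2016: September 27, 2016.
Last Tuesday of October 2016: October 25, 2016.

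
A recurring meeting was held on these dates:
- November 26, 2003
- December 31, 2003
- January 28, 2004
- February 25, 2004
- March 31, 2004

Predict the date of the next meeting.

Every date is a Wednesday; gaps 35, 28, 28, 35 days.
Each is the last Wednesday of its month (at least one falls on the 29th or later, ruling out '4th Wednesday').
Last Wednesday of April 2004: April 28, 2004.

April 28, 2004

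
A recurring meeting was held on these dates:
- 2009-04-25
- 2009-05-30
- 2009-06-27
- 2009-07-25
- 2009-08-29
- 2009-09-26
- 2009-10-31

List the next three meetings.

All Saturdays; the gaps (35, 28, 28, 35, 28, 35) vary with month length.
This is the last Saturday of each month.
Last Saturday of November 2009: 2009-11-28.
Last Saturday of December 2009: 2009-12-26.
January 2010 ends with Saturday 2010-01-30.

2009-11-28, 2009-12-26, 2010-01-30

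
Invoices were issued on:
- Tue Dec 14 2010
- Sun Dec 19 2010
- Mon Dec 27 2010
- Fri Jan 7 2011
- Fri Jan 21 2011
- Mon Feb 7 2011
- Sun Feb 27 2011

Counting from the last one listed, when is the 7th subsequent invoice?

Intervals are 5, 8, 11, 14, 17, 20 days — an arithmetic progression with common difference 3.
Next gap: 23 days. Sun Feb 27 2011 + 23 days = Tue Mar 22 2011.
Next gap: 26 days. Tue Mar 22 2011 + 26 days = Sun Apr 17 2011.
Next gap: 29 days. Sun Apr 17 2011 + 29 days = Mon May 16 2011.
Next gap: 32 days. Mon May 16 2011 + 32 days = Fri Jun 17 2011.
Next gap: 35 days. Fri Jun 17 2011 + 35 days = Fri Jul 22 2011.
Next gap: 38 days. Fri Jul 22 2011 + 38 days = Mon Aug 29 2011.
Next gap: 41 days. Mon Aug 29 2011 + 41 days = Sun Oct 9 2011.

Sun Oct 9 2011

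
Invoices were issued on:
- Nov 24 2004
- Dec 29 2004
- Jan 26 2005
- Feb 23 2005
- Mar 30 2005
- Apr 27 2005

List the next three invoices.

Every date is a Wednesday; gaps 35, 28, 28, 35, 28 days.
Each is the last Wednesday of its month (at least one falls on the 29th or later, ruling out '4th Wednesday').
May 2005 ends with Wednesday May 25 2005.
June 2005 ends with Wednesday Jun 29 2005.
Last Wednesday of July 2005: Jul 27 2005.

May 25 2005, Jun 29 2005, Jul 27 2005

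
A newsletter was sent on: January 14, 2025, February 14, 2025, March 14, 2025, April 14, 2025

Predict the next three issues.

The day-of-month is always 14 (31, 28, 31 days between events).
So this recurs on the 14th of each month.
Next: May 2025 → May 14, 2025.
Next: June 2025 → June 14, 2025.
Next: July 2025 → July 14, 2025.

May 14, 2025; June 14, 2025; July 14, 2025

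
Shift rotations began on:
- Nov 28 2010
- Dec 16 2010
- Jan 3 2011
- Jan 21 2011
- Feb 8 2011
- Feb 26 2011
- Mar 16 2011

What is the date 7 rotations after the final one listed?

Jul 20 2011

Every event comes 18 days after the last (18, 18, 18, 18, 18, 18).
Mar 16 2011 + 18 days = Apr 3 2011.
Apr 3 2011 + 18 days = Apr 21 2011.
Apr 21 2011 + 18 days = May 9 2011.
May 9 2011 + 18 days = May 27 2011.
May 27 2011 + 18 days = Jun 14 2011.
Jun 14 2011 + 18 days = Jul 2 2011.
Jul 2 2011 + 18 days = Jul 20 2011.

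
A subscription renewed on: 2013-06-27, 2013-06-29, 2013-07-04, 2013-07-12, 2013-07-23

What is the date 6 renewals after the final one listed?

Intervals are 2, 5, 8, 11 days — an arithmetic progression with common difference 3.
Next gap: 14 days. 2013-07-23 + 14 days = 2013-08-06.
Next gap: 17 days. 2013-08-06 + 17 days = 2013-08-23.
Next gap: 20 days. 2013-08-23 + 20 days = 2013-09-12.
Next gap: 23 days. 2013-09-12 + 23 days = 2013-10-05.
Next gap: 26 days. 2013-10-05 + 26 days = 2013-10-31.
Next gap: 29 days. 2013-10-31 + 29 days = 2013-11-29.

2013-11-29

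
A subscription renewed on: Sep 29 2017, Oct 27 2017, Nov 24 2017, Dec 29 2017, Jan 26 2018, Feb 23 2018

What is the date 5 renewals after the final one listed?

Jul 27 2018

All Fridays; the gaps (28, 28, 35, 28, 28) vary with month length.
This is the last Friday of each month.
March 2018 ends with Friday Mar 30 2018.
April 2018 ends with Friday Apr 27 2018.
May 2018 ends with Friday May 25 2018.
June 2018 ends with Friday Jun 29 2018.
Last Friday of July 2018: Jul 27 2018.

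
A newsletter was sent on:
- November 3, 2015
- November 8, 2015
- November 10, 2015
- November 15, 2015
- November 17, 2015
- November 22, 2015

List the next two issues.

Every event lands on a Tuesday or Sunday (gaps cycle 5, 2, 5, 2, 5).
So the schedule is: every Tuesday and Sunday.
The following Tuesday is November 24, 2015.
The following Sunday is November 29, 2015.

November 24, 2015; November 29, 2015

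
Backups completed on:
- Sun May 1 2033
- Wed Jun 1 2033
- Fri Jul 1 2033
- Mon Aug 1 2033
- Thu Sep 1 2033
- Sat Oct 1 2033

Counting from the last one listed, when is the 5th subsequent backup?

Wed Mar 1 2034

Gaps: 31, 30, 31, 31, 30 days — not constant. Every event is on the 1st of the month.
Pattern: the 1st of each month.
November 2033: Tue Nov 1 2033.
December 2033: Thu Dec 1 2033.
January 2034: Sun Jan 1 2034.
Next: February 2034 → Wed Feb 1 2034.
Next: March 2034 → Wed Mar 1 2034.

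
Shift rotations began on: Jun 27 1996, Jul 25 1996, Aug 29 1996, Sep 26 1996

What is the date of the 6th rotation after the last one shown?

Every date is a Thursday; gaps 28, 35, 28 days.
Each is the last Thursday of its month (at least one falls on the 29th or later, ruling out '4th Thursday').
October 1996 ends with Thursday Oct 31 1996.
Last Thursday of November 1996: Nov 28 1996.
December 1996 ends with Thursday Dec 26 1996.
January 1997 ends with Thursday Jan 30 1997.
Last Thursday of February 1997: Feb 27 1997.
Last Thursday of March 1997: Mar 27 1997.

Mar 27 1997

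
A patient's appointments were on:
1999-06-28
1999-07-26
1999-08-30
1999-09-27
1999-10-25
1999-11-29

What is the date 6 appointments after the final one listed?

All Mondays; the gaps (28, 35, 28, 28, 35) vary with month length.
This is the last Monday of each month.
Last Monday of December 1999: 1999-12-27.
January 2000 ends with Monday 2000-01-31.
Last Monday of February 2000: 2000-02-28.
Last Monday of March 2000: 2000-03-27.
April 2000 ends with Monday 2000-04-24.
May 2000 ends with Monday 2000-05-29.

2000-05-29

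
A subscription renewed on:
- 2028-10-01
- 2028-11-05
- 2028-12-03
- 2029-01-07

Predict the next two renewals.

These are Sundays at 28- or 35-day spacing (35, 28, 35).
The pattern: 1st Sunday of the month.
1st Sunday of February 2029: 2029-02-04.
March 2029 — 1st Sunday is 2029-03-04.

2029-02-04, 2029-03-04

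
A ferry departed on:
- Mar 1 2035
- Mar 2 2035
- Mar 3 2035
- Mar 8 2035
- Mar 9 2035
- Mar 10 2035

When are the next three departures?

Every event lands on a Thursday or Friday or Saturday (gaps cycle 1, 1, 5, 1, 1).
So the schedule is: every Thursday, Friday and Saturday.
Next Thursday: Mar 15 2035.
The following Friday is Mar 16 2035.
The following Saturday is Mar 17 2035.

Mar 15 2035, Mar 16 2035, Mar 17 2035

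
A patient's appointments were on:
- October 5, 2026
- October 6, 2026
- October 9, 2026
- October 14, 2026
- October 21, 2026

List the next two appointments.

October 30, 2026; November 10, 2026

Intervals are 1, 3, 5, 7 days — an arithmetic progression with common difference 2.
Next gap: 9 days. October 21, 2026 + 9 days = October 30, 2026.
Next gap: 11 days. October 30, 2026 + 11 days = November 10, 2026.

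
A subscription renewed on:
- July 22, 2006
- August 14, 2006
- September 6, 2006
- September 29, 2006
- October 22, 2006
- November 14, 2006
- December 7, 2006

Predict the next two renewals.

Gaps between consecutive events: 23, 23, 23, 23, 23, 23 days — a constant 23-day interval.
December 7, 2006 + 23 days = December 30, 2006.
December 30, 2006 + 23 days = January 22, 2007.

December 30, 2006; January 22, 2007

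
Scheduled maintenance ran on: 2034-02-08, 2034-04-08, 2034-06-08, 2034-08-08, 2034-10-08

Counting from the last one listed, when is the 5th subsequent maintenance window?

2035-08-08

Each date is the 8th; the gaps (59, 61, 61, 61) track the month lengths.
The rule is the 8th of every 2 months.
December 2034: 2034-12-08.
February 2035: 2035-02-08.
Next: April 2035 → 2035-04-08.
Next: June 2035 → 2035-06-08.
Next: August 2035 → 2035-08-08.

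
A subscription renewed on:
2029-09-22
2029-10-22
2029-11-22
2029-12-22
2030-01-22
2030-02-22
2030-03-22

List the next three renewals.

Each date is the 22nd; the gaps (30, 31, 30, 31, 31, 28) track the month lengths.
The rule is the 22nd of each month.
Next: April 2030 → 2030-04-22.
Next: May 2030 → 2030-05-22.
June 2030: 2030-06-22.

2030-04-22, 2030-05-22, 2030-06-22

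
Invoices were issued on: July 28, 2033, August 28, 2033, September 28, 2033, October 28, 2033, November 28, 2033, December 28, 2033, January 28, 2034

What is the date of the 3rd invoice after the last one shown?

April 28, 2034

Each date is the 28th; the gaps (31, 31, 30, 31, 30, 31) track the month lengths.
The rule is the 28th of each month.
February 2034: February 28, 2034.
Next: March 2034 → March 28, 2034.
Next: April 2034 → April 28, 2034.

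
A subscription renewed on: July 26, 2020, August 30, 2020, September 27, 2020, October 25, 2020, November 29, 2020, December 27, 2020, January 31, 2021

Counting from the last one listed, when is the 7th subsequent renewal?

All Sundays; the gaps (35, 28, 28, 35, 28, 35) vary with month length.
This is the last Sunday of each month.
Last Sunday of February 2021: February 28, 2021.
March 2021 ends with Sunday March 28, 2021.
Last Sunday of April 2021: April 25, 2021.
Last Sunday of May 2021: May 30, 2021.
Last Sunday of June 2021: June 27, 2021.
July 2021 ends with Sunday July 25, 2021.
Last Sunday of August 2021: August 29, 2021.

August 29, 2021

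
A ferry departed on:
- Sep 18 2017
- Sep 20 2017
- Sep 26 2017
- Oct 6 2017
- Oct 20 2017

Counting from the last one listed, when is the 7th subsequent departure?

May 18 2018

Intervals are 2, 6, 10, 14 days — an arithmetic progression with common difference 4.
Next gap: 18 days. Oct 20 2017 + 18 days = Nov 7 2017.
Next gap: 22 days. Nov 7 2017 + 22 days = Nov 29 2017.
Next gap: 26 days. Nov 29 2017 + 26 days = Dec 25 2017.
Next gap: 30 days. Dec 25 2017 + 30 days = Jan 24 2018.
Next gap: 34 days. Jan 24 2018 + 34 days = Feb 27 2018.
Next gap: 38 days. Feb 27 2018 + 38 days = Apr 6 2018.
Next gap: 42 days. Apr 6 2018 + 42 days = May 18 2018.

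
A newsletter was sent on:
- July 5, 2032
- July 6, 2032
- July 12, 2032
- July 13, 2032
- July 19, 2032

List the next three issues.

Every event lands on a Monday or Tuesday (gaps cycle 1, 6, 1, 6).
So the schedule is: every Monday and Tuesday.
Next Tuesday: July 20, 2032.
Next Monday: July 26, 2032.
The following Tuesday is July 27, 2032.

July 20, 2032; July 26, 2032; July 27, 2032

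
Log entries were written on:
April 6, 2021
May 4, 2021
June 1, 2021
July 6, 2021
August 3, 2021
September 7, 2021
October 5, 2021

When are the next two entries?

These are Tuesdays at 28- or 35-day spacing (28, 28, 35, 28, 35, 28).
The pattern: 1st Tuesday of the month.
November 2021 — 1st Tuesday is November 2, 2021.
December 2021 — 1st Tuesday is December 7, 2021.

November 2, 2021; December 7, 2021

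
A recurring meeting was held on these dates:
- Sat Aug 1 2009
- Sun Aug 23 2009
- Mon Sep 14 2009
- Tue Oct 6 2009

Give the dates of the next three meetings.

Wed Oct 28 2009, Thu Nov 19 2009, Fri Dec 11 2009

Every event comes 22 days after the last (22, 22, 22).
Tue Oct 6 2009 + 22 days = Wed Oct 28 2009.
Wed Oct 28 2009 + 22 days = Thu Nov 19 2009.
Thu Nov 19 2009 + 22 days = Fri Dec 11 2009.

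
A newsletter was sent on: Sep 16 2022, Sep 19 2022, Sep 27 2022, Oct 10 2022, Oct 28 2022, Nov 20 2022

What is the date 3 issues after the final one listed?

Gaps: 3, 8, 13, 18, 23 days — each gap is 5 larger than the previous one.
Next gap: 28 days. Nov 20 2022 + 28 days = Dec 18 2022.
Next gap: 33 days. Dec 18 2022 + 33 days = Jan 20 2023.
Next gap: 38 days. Jan 20 2023 + 38 days = Feb 27 2023.

Feb 27 2023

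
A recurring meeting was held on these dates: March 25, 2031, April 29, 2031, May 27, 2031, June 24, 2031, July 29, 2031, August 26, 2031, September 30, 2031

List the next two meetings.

Every date is a Tuesday; gaps 35, 28, 28, 35, 28, 35 days.
Each is the last Tuesday of its month (at least one falls on the 29th or later, ruling out '4th Tuesday').
Last Tuesday of October 2031: October 28, 2031.
Last Tuesday of November 2031: November 25, 2031.

October 28, 2031; November 25, 2031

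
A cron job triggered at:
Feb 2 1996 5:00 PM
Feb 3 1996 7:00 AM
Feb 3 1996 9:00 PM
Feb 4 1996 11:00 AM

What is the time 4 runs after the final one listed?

Feb 6 1996 7:00 PM

Gaps: 14, 14, 14 hours — each event is 14 hours after the previous one.
Feb 4 1996 11:00 AM + 14 h = Feb 5 1996 1:00 AM.
Feb 5 1996 1:00 AM + 14 h = Feb 5 1996 3:00 PM.
Feb 5 1996 3:00 PM + 14 h = Feb 6 1996 5:00 AM.
Feb 6 1996 5:00 AM + 14 h = Feb 6 1996 7:00 PM.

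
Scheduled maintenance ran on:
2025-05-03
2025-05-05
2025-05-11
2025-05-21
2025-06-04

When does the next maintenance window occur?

Gaps: 2, 6, 10, 14 days — each gap is 4 larger than the previous one.
Next gap: 18 days. 2025-06-04 + 18 days = 2025-06-22.

2025-06-22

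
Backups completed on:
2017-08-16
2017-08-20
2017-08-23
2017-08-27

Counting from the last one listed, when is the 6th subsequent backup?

2017-09-17

Gaps: 4, 3, 4 days — not constant, but cyclic with period 2.
The events fall on every Wednesday and Sunday.
The following Wednesday is 2017-08-30.
Next Sunday: 2017-09-03.
The following Wednesday is 2017-09-06.
Next Sunday: 2017-09-10.
The following Wednesday is 2017-09-13.
The following Sunday is 2017-09-17.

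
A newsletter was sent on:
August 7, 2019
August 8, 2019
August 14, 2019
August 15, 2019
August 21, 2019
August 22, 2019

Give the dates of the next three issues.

August 28, 2019; August 29, 2019; September 4, 2019

Gaps: 1, 6, 1, 6, 1 days — not constant, but cyclic with period 2.
The events fall on every Wednesday and Thursday.
The following Wednesday is August 28, 2019.
The following Thursday is August 29, 2019.
The following Wednesday is September 4, 2019.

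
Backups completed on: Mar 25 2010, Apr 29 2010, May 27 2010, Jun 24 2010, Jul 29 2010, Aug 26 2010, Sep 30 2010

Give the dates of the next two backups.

Oct 28 2010, Nov 25 2010

Every date is a Thursday; gaps 35, 28, 28, 35, 28, 35 days.
Each is the last Thursday of its month (at least one falls on the 29th or later, ruling out '4th Thursday').
October 2010 ends with Thursday Oct 28 2010.
November 2010 ends with Thursday Nov 25 2010.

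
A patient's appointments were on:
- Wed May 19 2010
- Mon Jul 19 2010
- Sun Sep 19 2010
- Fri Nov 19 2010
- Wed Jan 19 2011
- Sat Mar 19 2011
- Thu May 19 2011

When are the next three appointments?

The day-of-month is always 19 (61, 62, 61, 61, 59, 61 days between events).
So this recurs on the 19th of every 2 months.
Next: July 2011 → Tue Jul 19 2011.
Next: September 2011 → Mon Sep 19 2011.
November 2011: Sat Nov 19 2011.

Tue Jul 19 2011, Mon Sep 19 2011, Sat Nov 19 2011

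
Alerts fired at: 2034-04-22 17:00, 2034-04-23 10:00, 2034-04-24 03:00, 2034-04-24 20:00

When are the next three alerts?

2034-04-25 13:00, 2034-04-26 06:00, 2034-04-26 23:00

The interval is a steady 17 hours (17, 17, 17).
2034-04-24 20:00 + 17 h = 2034-04-25 13:00.
2034-04-25 13:00 + 17 h = 2034-04-26 06:00.
2034-04-26 06:00 + 17 h = 2034-04-26 23:00.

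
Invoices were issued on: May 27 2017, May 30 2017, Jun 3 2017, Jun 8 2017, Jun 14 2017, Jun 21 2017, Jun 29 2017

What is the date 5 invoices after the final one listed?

Intervals are 3, 4, 5, 6, 7, 8 days — an arithmetic progression with common difference 1.
Next gap: 9 days. Jun 29 2017 + 9 days = Jul 8 2017.
Next gap: 10 days. Jul 8 2017 + 10 days = Jul 18 2017.
Next gap: 11 days. Jul 18 2017 + 11 days = Jul 29 2017.
Next gap: 12 days. Jul 29 2017 + 12 days = Aug 10 2017.
Next gap: 13 days. Aug 10 2017 + 13 days = Aug 23 2017.

Aug 23 2017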